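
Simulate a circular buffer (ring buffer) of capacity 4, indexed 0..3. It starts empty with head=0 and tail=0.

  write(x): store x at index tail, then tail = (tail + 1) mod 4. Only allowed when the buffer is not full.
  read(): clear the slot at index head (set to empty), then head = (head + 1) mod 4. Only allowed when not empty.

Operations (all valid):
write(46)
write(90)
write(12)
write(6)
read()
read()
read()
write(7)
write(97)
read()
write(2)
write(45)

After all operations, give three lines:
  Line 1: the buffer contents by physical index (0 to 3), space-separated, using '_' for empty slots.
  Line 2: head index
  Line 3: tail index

Answer: 7 97 2 45
0
0

Derivation:
write(46): buf=[46 _ _ _], head=0, tail=1, size=1
write(90): buf=[46 90 _ _], head=0, tail=2, size=2
write(12): buf=[46 90 12 _], head=0, tail=3, size=3
write(6): buf=[46 90 12 6], head=0, tail=0, size=4
read(): buf=[_ 90 12 6], head=1, tail=0, size=3
read(): buf=[_ _ 12 6], head=2, tail=0, size=2
read(): buf=[_ _ _ 6], head=3, tail=0, size=1
write(7): buf=[7 _ _ 6], head=3, tail=1, size=2
write(97): buf=[7 97 _ 6], head=3, tail=2, size=3
read(): buf=[7 97 _ _], head=0, tail=2, size=2
write(2): buf=[7 97 2 _], head=0, tail=3, size=3
write(45): buf=[7 97 2 45], head=0, tail=0, size=4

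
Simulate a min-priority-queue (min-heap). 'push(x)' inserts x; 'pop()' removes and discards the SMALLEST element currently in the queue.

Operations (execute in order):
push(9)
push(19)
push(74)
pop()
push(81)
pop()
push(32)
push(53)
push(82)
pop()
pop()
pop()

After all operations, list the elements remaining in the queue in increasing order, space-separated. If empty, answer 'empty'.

push(9): heap contents = [9]
push(19): heap contents = [9, 19]
push(74): heap contents = [9, 19, 74]
pop() → 9: heap contents = [19, 74]
push(81): heap contents = [19, 74, 81]
pop() → 19: heap contents = [74, 81]
push(32): heap contents = [32, 74, 81]
push(53): heap contents = [32, 53, 74, 81]
push(82): heap contents = [32, 53, 74, 81, 82]
pop() → 32: heap contents = [53, 74, 81, 82]
pop() → 53: heap contents = [74, 81, 82]
pop() → 74: heap contents = [81, 82]

Answer: 81 82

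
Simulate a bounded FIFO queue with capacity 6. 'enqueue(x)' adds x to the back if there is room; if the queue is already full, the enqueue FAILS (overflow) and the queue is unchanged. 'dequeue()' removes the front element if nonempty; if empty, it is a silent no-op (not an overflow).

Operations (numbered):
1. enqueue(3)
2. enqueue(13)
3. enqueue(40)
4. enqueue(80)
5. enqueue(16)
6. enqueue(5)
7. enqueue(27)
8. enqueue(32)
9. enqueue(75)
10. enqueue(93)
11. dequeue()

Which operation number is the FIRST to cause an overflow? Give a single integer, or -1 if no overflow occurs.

Answer: 7

Derivation:
1. enqueue(3): size=1
2. enqueue(13): size=2
3. enqueue(40): size=3
4. enqueue(80): size=4
5. enqueue(16): size=5
6. enqueue(5): size=6
7. enqueue(27): size=6=cap → OVERFLOW (fail)
8. enqueue(32): size=6=cap → OVERFLOW (fail)
9. enqueue(75): size=6=cap → OVERFLOW (fail)
10. enqueue(93): size=6=cap → OVERFLOW (fail)
11. dequeue(): size=5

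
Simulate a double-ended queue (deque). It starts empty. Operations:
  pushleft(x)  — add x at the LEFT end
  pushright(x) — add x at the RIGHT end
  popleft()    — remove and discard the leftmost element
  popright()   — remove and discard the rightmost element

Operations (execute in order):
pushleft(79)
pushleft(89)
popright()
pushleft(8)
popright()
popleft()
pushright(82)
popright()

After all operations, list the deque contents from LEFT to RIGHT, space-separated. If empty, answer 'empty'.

pushleft(79): [79]
pushleft(89): [89, 79]
popright(): [89]
pushleft(8): [8, 89]
popright(): [8]
popleft(): []
pushright(82): [82]
popright(): []

Answer: empty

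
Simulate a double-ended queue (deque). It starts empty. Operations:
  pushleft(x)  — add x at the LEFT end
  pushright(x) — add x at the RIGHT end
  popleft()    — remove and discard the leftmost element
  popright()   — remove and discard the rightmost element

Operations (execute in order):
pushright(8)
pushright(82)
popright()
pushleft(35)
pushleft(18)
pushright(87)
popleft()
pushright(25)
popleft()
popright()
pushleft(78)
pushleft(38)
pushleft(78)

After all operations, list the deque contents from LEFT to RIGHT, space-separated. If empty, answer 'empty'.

pushright(8): [8]
pushright(82): [8, 82]
popright(): [8]
pushleft(35): [35, 8]
pushleft(18): [18, 35, 8]
pushright(87): [18, 35, 8, 87]
popleft(): [35, 8, 87]
pushright(25): [35, 8, 87, 25]
popleft(): [8, 87, 25]
popright(): [8, 87]
pushleft(78): [78, 8, 87]
pushleft(38): [38, 78, 8, 87]
pushleft(78): [78, 38, 78, 8, 87]

Answer: 78 38 78 8 87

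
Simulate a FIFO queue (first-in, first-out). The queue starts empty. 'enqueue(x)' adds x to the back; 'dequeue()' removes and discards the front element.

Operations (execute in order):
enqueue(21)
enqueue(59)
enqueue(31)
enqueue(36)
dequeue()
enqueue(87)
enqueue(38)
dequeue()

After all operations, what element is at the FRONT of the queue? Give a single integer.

Answer: 31

Derivation:
enqueue(21): queue = [21]
enqueue(59): queue = [21, 59]
enqueue(31): queue = [21, 59, 31]
enqueue(36): queue = [21, 59, 31, 36]
dequeue(): queue = [59, 31, 36]
enqueue(87): queue = [59, 31, 36, 87]
enqueue(38): queue = [59, 31, 36, 87, 38]
dequeue(): queue = [31, 36, 87, 38]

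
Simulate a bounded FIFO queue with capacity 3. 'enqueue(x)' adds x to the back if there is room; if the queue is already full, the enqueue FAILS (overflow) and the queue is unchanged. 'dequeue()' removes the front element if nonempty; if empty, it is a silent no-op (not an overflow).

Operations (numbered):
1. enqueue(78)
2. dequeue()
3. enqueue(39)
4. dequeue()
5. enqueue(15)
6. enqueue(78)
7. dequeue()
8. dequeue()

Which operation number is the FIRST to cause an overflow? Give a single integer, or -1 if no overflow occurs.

1. enqueue(78): size=1
2. dequeue(): size=0
3. enqueue(39): size=1
4. dequeue(): size=0
5. enqueue(15): size=1
6. enqueue(78): size=2
7. dequeue(): size=1
8. dequeue(): size=0

Answer: -1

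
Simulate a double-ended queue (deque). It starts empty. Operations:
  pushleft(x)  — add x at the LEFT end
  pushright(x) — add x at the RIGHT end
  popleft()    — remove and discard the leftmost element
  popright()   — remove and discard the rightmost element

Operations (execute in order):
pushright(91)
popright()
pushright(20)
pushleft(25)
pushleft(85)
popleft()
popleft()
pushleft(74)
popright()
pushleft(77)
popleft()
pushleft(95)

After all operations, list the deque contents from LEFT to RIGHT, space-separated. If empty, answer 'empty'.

Answer: 95 74

Derivation:
pushright(91): [91]
popright(): []
pushright(20): [20]
pushleft(25): [25, 20]
pushleft(85): [85, 25, 20]
popleft(): [25, 20]
popleft(): [20]
pushleft(74): [74, 20]
popright(): [74]
pushleft(77): [77, 74]
popleft(): [74]
pushleft(95): [95, 74]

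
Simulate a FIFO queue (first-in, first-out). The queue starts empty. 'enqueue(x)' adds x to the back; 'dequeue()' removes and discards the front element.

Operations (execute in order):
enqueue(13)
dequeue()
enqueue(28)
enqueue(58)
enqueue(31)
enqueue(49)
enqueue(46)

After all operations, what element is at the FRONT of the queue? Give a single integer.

enqueue(13): queue = [13]
dequeue(): queue = []
enqueue(28): queue = [28]
enqueue(58): queue = [28, 58]
enqueue(31): queue = [28, 58, 31]
enqueue(49): queue = [28, 58, 31, 49]
enqueue(46): queue = [28, 58, 31, 49, 46]

Answer: 28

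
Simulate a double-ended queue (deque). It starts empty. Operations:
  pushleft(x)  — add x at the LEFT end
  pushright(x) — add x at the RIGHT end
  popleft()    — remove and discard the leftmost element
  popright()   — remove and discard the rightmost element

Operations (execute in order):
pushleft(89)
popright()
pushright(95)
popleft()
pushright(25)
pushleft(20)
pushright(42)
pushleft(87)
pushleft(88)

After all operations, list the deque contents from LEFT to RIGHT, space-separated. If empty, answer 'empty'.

pushleft(89): [89]
popright(): []
pushright(95): [95]
popleft(): []
pushright(25): [25]
pushleft(20): [20, 25]
pushright(42): [20, 25, 42]
pushleft(87): [87, 20, 25, 42]
pushleft(88): [88, 87, 20, 25, 42]

Answer: 88 87 20 25 42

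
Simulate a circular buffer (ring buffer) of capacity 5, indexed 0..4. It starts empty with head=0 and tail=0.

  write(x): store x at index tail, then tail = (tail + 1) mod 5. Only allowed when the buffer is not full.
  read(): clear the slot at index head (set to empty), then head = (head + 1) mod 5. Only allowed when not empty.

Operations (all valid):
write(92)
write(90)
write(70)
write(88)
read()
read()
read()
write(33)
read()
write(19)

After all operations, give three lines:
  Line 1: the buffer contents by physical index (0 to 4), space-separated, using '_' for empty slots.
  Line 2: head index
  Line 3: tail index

Answer: 19 _ _ _ 33
4
1

Derivation:
write(92): buf=[92 _ _ _ _], head=0, tail=1, size=1
write(90): buf=[92 90 _ _ _], head=0, tail=2, size=2
write(70): buf=[92 90 70 _ _], head=0, tail=3, size=3
write(88): buf=[92 90 70 88 _], head=0, tail=4, size=4
read(): buf=[_ 90 70 88 _], head=1, tail=4, size=3
read(): buf=[_ _ 70 88 _], head=2, tail=4, size=2
read(): buf=[_ _ _ 88 _], head=3, tail=4, size=1
write(33): buf=[_ _ _ 88 33], head=3, tail=0, size=2
read(): buf=[_ _ _ _ 33], head=4, tail=0, size=1
write(19): buf=[19 _ _ _ 33], head=4, tail=1, size=2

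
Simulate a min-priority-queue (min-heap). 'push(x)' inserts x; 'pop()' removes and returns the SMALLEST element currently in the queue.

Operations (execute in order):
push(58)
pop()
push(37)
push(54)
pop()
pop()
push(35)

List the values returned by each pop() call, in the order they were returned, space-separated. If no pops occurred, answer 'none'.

push(58): heap contents = [58]
pop() → 58: heap contents = []
push(37): heap contents = [37]
push(54): heap contents = [37, 54]
pop() → 37: heap contents = [54]
pop() → 54: heap contents = []
push(35): heap contents = [35]

Answer: 58 37 54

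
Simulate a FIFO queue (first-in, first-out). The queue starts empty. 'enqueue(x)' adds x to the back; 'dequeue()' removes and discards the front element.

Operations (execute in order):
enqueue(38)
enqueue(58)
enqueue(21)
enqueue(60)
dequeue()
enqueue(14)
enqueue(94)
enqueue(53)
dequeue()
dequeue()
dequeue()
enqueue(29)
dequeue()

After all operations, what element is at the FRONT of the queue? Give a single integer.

enqueue(38): queue = [38]
enqueue(58): queue = [38, 58]
enqueue(21): queue = [38, 58, 21]
enqueue(60): queue = [38, 58, 21, 60]
dequeue(): queue = [58, 21, 60]
enqueue(14): queue = [58, 21, 60, 14]
enqueue(94): queue = [58, 21, 60, 14, 94]
enqueue(53): queue = [58, 21, 60, 14, 94, 53]
dequeue(): queue = [21, 60, 14, 94, 53]
dequeue(): queue = [60, 14, 94, 53]
dequeue(): queue = [14, 94, 53]
enqueue(29): queue = [14, 94, 53, 29]
dequeue(): queue = [94, 53, 29]

Answer: 94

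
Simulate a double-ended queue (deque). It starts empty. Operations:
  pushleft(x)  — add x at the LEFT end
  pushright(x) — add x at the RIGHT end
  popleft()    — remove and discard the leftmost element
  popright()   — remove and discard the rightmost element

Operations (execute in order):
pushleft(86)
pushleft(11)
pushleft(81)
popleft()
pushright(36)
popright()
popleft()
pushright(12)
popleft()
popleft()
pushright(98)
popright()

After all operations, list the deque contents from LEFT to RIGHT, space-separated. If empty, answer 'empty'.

pushleft(86): [86]
pushleft(11): [11, 86]
pushleft(81): [81, 11, 86]
popleft(): [11, 86]
pushright(36): [11, 86, 36]
popright(): [11, 86]
popleft(): [86]
pushright(12): [86, 12]
popleft(): [12]
popleft(): []
pushright(98): [98]
popright(): []

Answer: empty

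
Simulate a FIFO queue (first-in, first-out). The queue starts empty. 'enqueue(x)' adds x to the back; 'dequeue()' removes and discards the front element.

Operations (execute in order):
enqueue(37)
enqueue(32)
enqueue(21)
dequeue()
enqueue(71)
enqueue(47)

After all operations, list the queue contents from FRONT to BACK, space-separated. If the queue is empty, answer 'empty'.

enqueue(37): [37]
enqueue(32): [37, 32]
enqueue(21): [37, 32, 21]
dequeue(): [32, 21]
enqueue(71): [32, 21, 71]
enqueue(47): [32, 21, 71, 47]

Answer: 32 21 71 47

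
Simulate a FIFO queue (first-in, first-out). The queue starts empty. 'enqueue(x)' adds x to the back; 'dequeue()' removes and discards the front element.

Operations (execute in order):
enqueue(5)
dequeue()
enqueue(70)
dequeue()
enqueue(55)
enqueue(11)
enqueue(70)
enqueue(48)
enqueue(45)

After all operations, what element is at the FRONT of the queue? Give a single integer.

enqueue(5): queue = [5]
dequeue(): queue = []
enqueue(70): queue = [70]
dequeue(): queue = []
enqueue(55): queue = [55]
enqueue(11): queue = [55, 11]
enqueue(70): queue = [55, 11, 70]
enqueue(48): queue = [55, 11, 70, 48]
enqueue(45): queue = [55, 11, 70, 48, 45]

Answer: 55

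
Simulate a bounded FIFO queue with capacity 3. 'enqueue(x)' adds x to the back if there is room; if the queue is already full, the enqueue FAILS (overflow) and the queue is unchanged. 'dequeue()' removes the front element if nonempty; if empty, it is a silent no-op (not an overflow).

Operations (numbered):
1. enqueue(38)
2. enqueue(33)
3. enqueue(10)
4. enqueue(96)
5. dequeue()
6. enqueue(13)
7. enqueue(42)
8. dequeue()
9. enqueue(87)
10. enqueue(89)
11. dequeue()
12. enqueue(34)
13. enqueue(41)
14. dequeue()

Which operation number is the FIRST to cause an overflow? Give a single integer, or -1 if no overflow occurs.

1. enqueue(38): size=1
2. enqueue(33): size=2
3. enqueue(10): size=3
4. enqueue(96): size=3=cap → OVERFLOW (fail)
5. dequeue(): size=2
6. enqueue(13): size=3
7. enqueue(42): size=3=cap → OVERFLOW (fail)
8. dequeue(): size=2
9. enqueue(87): size=3
10. enqueue(89): size=3=cap → OVERFLOW (fail)
11. dequeue(): size=2
12. enqueue(34): size=3
13. enqueue(41): size=3=cap → OVERFLOW (fail)
14. dequeue(): size=2

Answer: 4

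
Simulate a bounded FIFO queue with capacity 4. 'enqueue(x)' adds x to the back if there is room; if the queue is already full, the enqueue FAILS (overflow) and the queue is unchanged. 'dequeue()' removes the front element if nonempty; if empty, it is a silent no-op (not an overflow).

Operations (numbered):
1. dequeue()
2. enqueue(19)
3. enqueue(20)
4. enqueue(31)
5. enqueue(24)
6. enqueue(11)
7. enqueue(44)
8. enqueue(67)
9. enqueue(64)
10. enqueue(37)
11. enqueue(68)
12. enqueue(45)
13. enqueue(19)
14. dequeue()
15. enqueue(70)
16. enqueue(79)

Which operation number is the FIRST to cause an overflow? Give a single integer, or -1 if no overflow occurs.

Answer: 6

Derivation:
1. dequeue(): empty, no-op, size=0
2. enqueue(19): size=1
3. enqueue(20): size=2
4. enqueue(31): size=3
5. enqueue(24): size=4
6. enqueue(11): size=4=cap → OVERFLOW (fail)
7. enqueue(44): size=4=cap → OVERFLOW (fail)
8. enqueue(67): size=4=cap → OVERFLOW (fail)
9. enqueue(64): size=4=cap → OVERFLOW (fail)
10. enqueue(37): size=4=cap → OVERFLOW (fail)
11. enqueue(68): size=4=cap → OVERFLOW (fail)
12. enqueue(45): size=4=cap → OVERFLOW (fail)
13. enqueue(19): size=4=cap → OVERFLOW (fail)
14. dequeue(): size=3
15. enqueue(70): size=4
16. enqueue(79): size=4=cap → OVERFLOW (fail)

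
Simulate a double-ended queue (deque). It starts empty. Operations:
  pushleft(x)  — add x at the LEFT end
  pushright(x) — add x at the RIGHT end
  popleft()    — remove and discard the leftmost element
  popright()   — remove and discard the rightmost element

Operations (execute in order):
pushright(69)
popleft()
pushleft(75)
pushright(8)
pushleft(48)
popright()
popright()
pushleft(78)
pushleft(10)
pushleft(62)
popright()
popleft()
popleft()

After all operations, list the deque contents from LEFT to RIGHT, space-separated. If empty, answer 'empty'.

pushright(69): [69]
popleft(): []
pushleft(75): [75]
pushright(8): [75, 8]
pushleft(48): [48, 75, 8]
popright(): [48, 75]
popright(): [48]
pushleft(78): [78, 48]
pushleft(10): [10, 78, 48]
pushleft(62): [62, 10, 78, 48]
popright(): [62, 10, 78]
popleft(): [10, 78]
popleft(): [78]

Answer: 78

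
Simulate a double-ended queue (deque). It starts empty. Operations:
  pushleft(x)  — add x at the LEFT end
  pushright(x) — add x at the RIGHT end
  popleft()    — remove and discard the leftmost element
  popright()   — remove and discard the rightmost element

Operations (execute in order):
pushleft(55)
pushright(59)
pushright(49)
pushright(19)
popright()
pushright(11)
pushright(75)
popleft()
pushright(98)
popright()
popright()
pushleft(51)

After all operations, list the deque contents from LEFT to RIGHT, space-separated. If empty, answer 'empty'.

Answer: 51 59 49 11

Derivation:
pushleft(55): [55]
pushright(59): [55, 59]
pushright(49): [55, 59, 49]
pushright(19): [55, 59, 49, 19]
popright(): [55, 59, 49]
pushright(11): [55, 59, 49, 11]
pushright(75): [55, 59, 49, 11, 75]
popleft(): [59, 49, 11, 75]
pushright(98): [59, 49, 11, 75, 98]
popright(): [59, 49, 11, 75]
popright(): [59, 49, 11]
pushleft(51): [51, 59, 49, 11]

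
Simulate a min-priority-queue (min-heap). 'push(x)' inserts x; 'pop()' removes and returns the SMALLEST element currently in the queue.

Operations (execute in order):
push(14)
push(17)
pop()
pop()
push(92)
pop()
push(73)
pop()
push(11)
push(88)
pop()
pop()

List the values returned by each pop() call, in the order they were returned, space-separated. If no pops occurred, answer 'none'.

Answer: 14 17 92 73 11 88

Derivation:
push(14): heap contents = [14]
push(17): heap contents = [14, 17]
pop() → 14: heap contents = [17]
pop() → 17: heap contents = []
push(92): heap contents = [92]
pop() → 92: heap contents = []
push(73): heap contents = [73]
pop() → 73: heap contents = []
push(11): heap contents = [11]
push(88): heap contents = [11, 88]
pop() → 11: heap contents = [88]
pop() → 88: heap contents = []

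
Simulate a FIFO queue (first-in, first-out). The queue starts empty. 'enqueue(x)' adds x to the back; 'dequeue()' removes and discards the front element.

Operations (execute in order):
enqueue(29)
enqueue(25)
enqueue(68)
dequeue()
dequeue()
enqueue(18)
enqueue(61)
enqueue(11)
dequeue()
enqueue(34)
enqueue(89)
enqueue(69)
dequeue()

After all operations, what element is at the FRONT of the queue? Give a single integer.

Answer: 61

Derivation:
enqueue(29): queue = [29]
enqueue(25): queue = [29, 25]
enqueue(68): queue = [29, 25, 68]
dequeue(): queue = [25, 68]
dequeue(): queue = [68]
enqueue(18): queue = [68, 18]
enqueue(61): queue = [68, 18, 61]
enqueue(11): queue = [68, 18, 61, 11]
dequeue(): queue = [18, 61, 11]
enqueue(34): queue = [18, 61, 11, 34]
enqueue(89): queue = [18, 61, 11, 34, 89]
enqueue(69): queue = [18, 61, 11, 34, 89, 69]
dequeue(): queue = [61, 11, 34, 89, 69]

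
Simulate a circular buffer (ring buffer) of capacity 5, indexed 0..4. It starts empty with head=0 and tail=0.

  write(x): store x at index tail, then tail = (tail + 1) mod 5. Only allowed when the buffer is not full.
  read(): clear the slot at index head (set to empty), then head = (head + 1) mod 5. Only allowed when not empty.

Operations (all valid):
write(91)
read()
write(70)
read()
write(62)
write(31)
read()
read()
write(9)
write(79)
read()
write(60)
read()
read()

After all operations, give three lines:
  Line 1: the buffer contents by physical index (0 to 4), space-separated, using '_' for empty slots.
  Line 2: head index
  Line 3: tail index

write(91): buf=[91 _ _ _ _], head=0, tail=1, size=1
read(): buf=[_ _ _ _ _], head=1, tail=1, size=0
write(70): buf=[_ 70 _ _ _], head=1, tail=2, size=1
read(): buf=[_ _ _ _ _], head=2, tail=2, size=0
write(62): buf=[_ _ 62 _ _], head=2, tail=3, size=1
write(31): buf=[_ _ 62 31 _], head=2, tail=4, size=2
read(): buf=[_ _ _ 31 _], head=3, tail=4, size=1
read(): buf=[_ _ _ _ _], head=4, tail=4, size=0
write(9): buf=[_ _ _ _ 9], head=4, tail=0, size=1
write(79): buf=[79 _ _ _ 9], head=4, tail=1, size=2
read(): buf=[79 _ _ _ _], head=0, tail=1, size=1
write(60): buf=[79 60 _ _ _], head=0, tail=2, size=2
read(): buf=[_ 60 _ _ _], head=1, tail=2, size=1
read(): buf=[_ _ _ _ _], head=2, tail=2, size=0

Answer: _ _ _ _ _
2
2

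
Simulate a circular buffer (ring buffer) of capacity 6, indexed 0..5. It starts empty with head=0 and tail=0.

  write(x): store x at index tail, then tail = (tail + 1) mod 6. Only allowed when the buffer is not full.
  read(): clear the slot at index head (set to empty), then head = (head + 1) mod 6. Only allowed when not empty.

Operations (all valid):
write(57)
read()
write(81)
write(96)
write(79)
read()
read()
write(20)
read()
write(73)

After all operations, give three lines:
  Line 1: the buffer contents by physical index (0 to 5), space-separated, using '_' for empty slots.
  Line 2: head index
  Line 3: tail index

write(57): buf=[57 _ _ _ _ _], head=0, tail=1, size=1
read(): buf=[_ _ _ _ _ _], head=1, tail=1, size=0
write(81): buf=[_ 81 _ _ _ _], head=1, tail=2, size=1
write(96): buf=[_ 81 96 _ _ _], head=1, tail=3, size=2
write(79): buf=[_ 81 96 79 _ _], head=1, tail=4, size=3
read(): buf=[_ _ 96 79 _ _], head=2, tail=4, size=2
read(): buf=[_ _ _ 79 _ _], head=3, tail=4, size=1
write(20): buf=[_ _ _ 79 20 _], head=3, tail=5, size=2
read(): buf=[_ _ _ _ 20 _], head=4, tail=5, size=1
write(73): buf=[_ _ _ _ 20 73], head=4, tail=0, size=2

Answer: _ _ _ _ 20 73
4
0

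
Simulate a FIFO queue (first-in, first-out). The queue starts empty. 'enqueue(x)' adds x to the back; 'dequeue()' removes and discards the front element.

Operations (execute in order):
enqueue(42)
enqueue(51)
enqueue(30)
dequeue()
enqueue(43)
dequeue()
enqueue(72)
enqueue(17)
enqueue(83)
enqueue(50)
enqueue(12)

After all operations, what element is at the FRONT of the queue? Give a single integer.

Answer: 30

Derivation:
enqueue(42): queue = [42]
enqueue(51): queue = [42, 51]
enqueue(30): queue = [42, 51, 30]
dequeue(): queue = [51, 30]
enqueue(43): queue = [51, 30, 43]
dequeue(): queue = [30, 43]
enqueue(72): queue = [30, 43, 72]
enqueue(17): queue = [30, 43, 72, 17]
enqueue(83): queue = [30, 43, 72, 17, 83]
enqueue(50): queue = [30, 43, 72, 17, 83, 50]
enqueue(12): queue = [30, 43, 72, 17, 83, 50, 12]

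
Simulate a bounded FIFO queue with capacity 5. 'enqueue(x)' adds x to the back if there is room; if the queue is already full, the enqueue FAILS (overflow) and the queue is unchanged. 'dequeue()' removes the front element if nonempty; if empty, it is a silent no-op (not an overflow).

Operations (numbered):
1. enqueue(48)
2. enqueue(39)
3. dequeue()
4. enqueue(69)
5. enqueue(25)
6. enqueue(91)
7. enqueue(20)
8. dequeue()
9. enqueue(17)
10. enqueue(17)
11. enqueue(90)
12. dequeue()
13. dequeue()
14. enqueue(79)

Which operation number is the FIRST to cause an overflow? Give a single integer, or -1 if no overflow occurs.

1. enqueue(48): size=1
2. enqueue(39): size=2
3. dequeue(): size=1
4. enqueue(69): size=2
5. enqueue(25): size=3
6. enqueue(91): size=4
7. enqueue(20): size=5
8. dequeue(): size=4
9. enqueue(17): size=5
10. enqueue(17): size=5=cap → OVERFLOW (fail)
11. enqueue(90): size=5=cap → OVERFLOW (fail)
12. dequeue(): size=4
13. dequeue(): size=3
14. enqueue(79): size=4

Answer: 10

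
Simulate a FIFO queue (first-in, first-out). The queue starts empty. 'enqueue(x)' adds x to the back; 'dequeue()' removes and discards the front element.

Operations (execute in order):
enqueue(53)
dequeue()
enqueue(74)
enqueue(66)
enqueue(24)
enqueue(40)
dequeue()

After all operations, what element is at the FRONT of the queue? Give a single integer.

Answer: 66

Derivation:
enqueue(53): queue = [53]
dequeue(): queue = []
enqueue(74): queue = [74]
enqueue(66): queue = [74, 66]
enqueue(24): queue = [74, 66, 24]
enqueue(40): queue = [74, 66, 24, 40]
dequeue(): queue = [66, 24, 40]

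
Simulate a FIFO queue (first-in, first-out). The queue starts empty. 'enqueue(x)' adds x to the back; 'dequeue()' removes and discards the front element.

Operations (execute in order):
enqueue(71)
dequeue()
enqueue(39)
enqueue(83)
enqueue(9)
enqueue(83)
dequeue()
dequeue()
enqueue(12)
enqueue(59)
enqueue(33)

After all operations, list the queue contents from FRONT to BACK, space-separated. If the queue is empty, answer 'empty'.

enqueue(71): [71]
dequeue(): []
enqueue(39): [39]
enqueue(83): [39, 83]
enqueue(9): [39, 83, 9]
enqueue(83): [39, 83, 9, 83]
dequeue(): [83, 9, 83]
dequeue(): [9, 83]
enqueue(12): [9, 83, 12]
enqueue(59): [9, 83, 12, 59]
enqueue(33): [9, 83, 12, 59, 33]

Answer: 9 83 12 59 33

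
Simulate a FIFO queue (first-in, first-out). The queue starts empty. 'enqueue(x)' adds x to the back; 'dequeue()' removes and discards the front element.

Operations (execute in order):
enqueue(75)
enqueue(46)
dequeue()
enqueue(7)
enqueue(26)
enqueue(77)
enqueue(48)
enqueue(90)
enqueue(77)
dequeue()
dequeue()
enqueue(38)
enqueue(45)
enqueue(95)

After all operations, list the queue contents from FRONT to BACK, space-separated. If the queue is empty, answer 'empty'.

Answer: 26 77 48 90 77 38 45 95

Derivation:
enqueue(75): [75]
enqueue(46): [75, 46]
dequeue(): [46]
enqueue(7): [46, 7]
enqueue(26): [46, 7, 26]
enqueue(77): [46, 7, 26, 77]
enqueue(48): [46, 7, 26, 77, 48]
enqueue(90): [46, 7, 26, 77, 48, 90]
enqueue(77): [46, 7, 26, 77, 48, 90, 77]
dequeue(): [7, 26, 77, 48, 90, 77]
dequeue(): [26, 77, 48, 90, 77]
enqueue(38): [26, 77, 48, 90, 77, 38]
enqueue(45): [26, 77, 48, 90, 77, 38, 45]
enqueue(95): [26, 77, 48, 90, 77, 38, 45, 95]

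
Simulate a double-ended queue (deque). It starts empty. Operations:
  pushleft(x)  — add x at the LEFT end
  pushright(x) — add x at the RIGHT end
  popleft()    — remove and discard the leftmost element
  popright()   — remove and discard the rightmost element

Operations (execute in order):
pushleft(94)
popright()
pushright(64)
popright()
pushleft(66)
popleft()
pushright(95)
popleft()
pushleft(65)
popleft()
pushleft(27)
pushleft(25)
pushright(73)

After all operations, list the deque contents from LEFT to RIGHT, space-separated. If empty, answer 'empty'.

Answer: 25 27 73

Derivation:
pushleft(94): [94]
popright(): []
pushright(64): [64]
popright(): []
pushleft(66): [66]
popleft(): []
pushright(95): [95]
popleft(): []
pushleft(65): [65]
popleft(): []
pushleft(27): [27]
pushleft(25): [25, 27]
pushright(73): [25, 27, 73]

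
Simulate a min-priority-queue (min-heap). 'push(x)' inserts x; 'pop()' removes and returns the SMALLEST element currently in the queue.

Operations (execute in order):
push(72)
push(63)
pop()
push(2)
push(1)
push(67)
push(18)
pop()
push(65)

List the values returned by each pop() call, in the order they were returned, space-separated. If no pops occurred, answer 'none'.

Answer: 63 1

Derivation:
push(72): heap contents = [72]
push(63): heap contents = [63, 72]
pop() → 63: heap contents = [72]
push(2): heap contents = [2, 72]
push(1): heap contents = [1, 2, 72]
push(67): heap contents = [1, 2, 67, 72]
push(18): heap contents = [1, 2, 18, 67, 72]
pop() → 1: heap contents = [2, 18, 67, 72]
push(65): heap contents = [2, 18, 65, 67, 72]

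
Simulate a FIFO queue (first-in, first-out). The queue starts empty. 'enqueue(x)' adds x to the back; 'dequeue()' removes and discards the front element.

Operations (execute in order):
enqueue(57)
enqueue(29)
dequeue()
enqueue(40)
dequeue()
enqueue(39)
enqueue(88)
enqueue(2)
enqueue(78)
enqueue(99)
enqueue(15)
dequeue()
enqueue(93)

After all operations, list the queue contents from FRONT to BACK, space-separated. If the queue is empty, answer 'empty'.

enqueue(57): [57]
enqueue(29): [57, 29]
dequeue(): [29]
enqueue(40): [29, 40]
dequeue(): [40]
enqueue(39): [40, 39]
enqueue(88): [40, 39, 88]
enqueue(2): [40, 39, 88, 2]
enqueue(78): [40, 39, 88, 2, 78]
enqueue(99): [40, 39, 88, 2, 78, 99]
enqueue(15): [40, 39, 88, 2, 78, 99, 15]
dequeue(): [39, 88, 2, 78, 99, 15]
enqueue(93): [39, 88, 2, 78, 99, 15, 93]

Answer: 39 88 2 78 99 15 93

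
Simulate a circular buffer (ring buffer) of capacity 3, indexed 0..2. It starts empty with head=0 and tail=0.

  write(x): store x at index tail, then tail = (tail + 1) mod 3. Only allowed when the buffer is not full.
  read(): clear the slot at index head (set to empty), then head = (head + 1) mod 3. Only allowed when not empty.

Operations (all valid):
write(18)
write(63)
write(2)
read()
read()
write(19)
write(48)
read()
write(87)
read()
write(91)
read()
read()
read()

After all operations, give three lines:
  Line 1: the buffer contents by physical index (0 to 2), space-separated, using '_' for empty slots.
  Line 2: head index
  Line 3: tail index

Answer: _ _ _
1
1

Derivation:
write(18): buf=[18 _ _], head=0, tail=1, size=1
write(63): buf=[18 63 _], head=0, tail=2, size=2
write(2): buf=[18 63 2], head=0, tail=0, size=3
read(): buf=[_ 63 2], head=1, tail=0, size=2
read(): buf=[_ _ 2], head=2, tail=0, size=1
write(19): buf=[19 _ 2], head=2, tail=1, size=2
write(48): buf=[19 48 2], head=2, tail=2, size=3
read(): buf=[19 48 _], head=0, tail=2, size=2
write(87): buf=[19 48 87], head=0, tail=0, size=3
read(): buf=[_ 48 87], head=1, tail=0, size=2
write(91): buf=[91 48 87], head=1, tail=1, size=3
read(): buf=[91 _ 87], head=2, tail=1, size=2
read(): buf=[91 _ _], head=0, tail=1, size=1
read(): buf=[_ _ _], head=1, tail=1, size=0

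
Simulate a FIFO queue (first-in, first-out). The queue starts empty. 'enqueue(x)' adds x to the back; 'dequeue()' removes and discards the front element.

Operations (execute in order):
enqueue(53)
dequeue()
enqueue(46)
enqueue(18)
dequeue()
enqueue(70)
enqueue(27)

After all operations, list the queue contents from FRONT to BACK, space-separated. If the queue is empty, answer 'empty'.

Answer: 18 70 27

Derivation:
enqueue(53): [53]
dequeue(): []
enqueue(46): [46]
enqueue(18): [46, 18]
dequeue(): [18]
enqueue(70): [18, 70]
enqueue(27): [18, 70, 27]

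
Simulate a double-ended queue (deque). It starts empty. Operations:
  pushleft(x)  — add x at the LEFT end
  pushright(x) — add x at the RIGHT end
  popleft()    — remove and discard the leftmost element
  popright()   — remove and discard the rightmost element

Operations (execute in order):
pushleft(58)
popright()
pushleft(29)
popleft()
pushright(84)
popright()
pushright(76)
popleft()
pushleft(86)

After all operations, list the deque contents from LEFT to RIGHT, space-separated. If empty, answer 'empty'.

Answer: 86

Derivation:
pushleft(58): [58]
popright(): []
pushleft(29): [29]
popleft(): []
pushright(84): [84]
popright(): []
pushright(76): [76]
popleft(): []
pushleft(86): [86]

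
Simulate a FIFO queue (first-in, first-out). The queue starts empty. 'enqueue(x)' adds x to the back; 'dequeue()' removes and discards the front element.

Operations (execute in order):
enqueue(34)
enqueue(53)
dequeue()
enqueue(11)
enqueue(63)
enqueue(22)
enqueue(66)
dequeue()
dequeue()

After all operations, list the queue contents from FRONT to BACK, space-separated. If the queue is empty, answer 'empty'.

Answer: 63 22 66

Derivation:
enqueue(34): [34]
enqueue(53): [34, 53]
dequeue(): [53]
enqueue(11): [53, 11]
enqueue(63): [53, 11, 63]
enqueue(22): [53, 11, 63, 22]
enqueue(66): [53, 11, 63, 22, 66]
dequeue(): [11, 63, 22, 66]
dequeue(): [63, 22, 66]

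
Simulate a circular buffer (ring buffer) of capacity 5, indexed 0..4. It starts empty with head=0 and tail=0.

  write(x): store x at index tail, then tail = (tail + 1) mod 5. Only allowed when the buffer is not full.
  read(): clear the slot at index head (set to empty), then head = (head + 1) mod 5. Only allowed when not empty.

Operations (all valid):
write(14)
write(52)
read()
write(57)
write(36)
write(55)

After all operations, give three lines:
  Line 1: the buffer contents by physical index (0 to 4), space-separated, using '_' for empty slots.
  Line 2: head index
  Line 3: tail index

Answer: _ 52 57 36 55
1
0

Derivation:
write(14): buf=[14 _ _ _ _], head=0, tail=1, size=1
write(52): buf=[14 52 _ _ _], head=0, tail=2, size=2
read(): buf=[_ 52 _ _ _], head=1, tail=2, size=1
write(57): buf=[_ 52 57 _ _], head=1, tail=3, size=2
write(36): buf=[_ 52 57 36 _], head=1, tail=4, size=3
write(55): buf=[_ 52 57 36 55], head=1, tail=0, size=4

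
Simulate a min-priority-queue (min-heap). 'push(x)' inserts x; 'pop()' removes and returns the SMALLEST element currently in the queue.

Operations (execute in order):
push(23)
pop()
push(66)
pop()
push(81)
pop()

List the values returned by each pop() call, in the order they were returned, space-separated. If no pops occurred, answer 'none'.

Answer: 23 66 81

Derivation:
push(23): heap contents = [23]
pop() → 23: heap contents = []
push(66): heap contents = [66]
pop() → 66: heap contents = []
push(81): heap contents = [81]
pop() → 81: heap contents = []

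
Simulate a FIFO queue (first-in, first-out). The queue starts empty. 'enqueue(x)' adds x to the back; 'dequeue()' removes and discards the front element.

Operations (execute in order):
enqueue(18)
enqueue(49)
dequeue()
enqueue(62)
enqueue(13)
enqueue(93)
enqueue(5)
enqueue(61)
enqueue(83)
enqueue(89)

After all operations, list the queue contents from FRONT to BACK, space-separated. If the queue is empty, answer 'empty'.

enqueue(18): [18]
enqueue(49): [18, 49]
dequeue(): [49]
enqueue(62): [49, 62]
enqueue(13): [49, 62, 13]
enqueue(93): [49, 62, 13, 93]
enqueue(5): [49, 62, 13, 93, 5]
enqueue(61): [49, 62, 13, 93, 5, 61]
enqueue(83): [49, 62, 13, 93, 5, 61, 83]
enqueue(89): [49, 62, 13, 93, 5, 61, 83, 89]

Answer: 49 62 13 93 5 61 83 89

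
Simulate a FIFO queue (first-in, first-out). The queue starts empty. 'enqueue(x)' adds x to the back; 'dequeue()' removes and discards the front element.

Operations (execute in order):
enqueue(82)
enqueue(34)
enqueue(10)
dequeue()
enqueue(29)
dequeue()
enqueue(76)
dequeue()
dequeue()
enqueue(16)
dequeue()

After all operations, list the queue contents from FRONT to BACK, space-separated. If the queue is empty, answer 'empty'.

Answer: 16

Derivation:
enqueue(82): [82]
enqueue(34): [82, 34]
enqueue(10): [82, 34, 10]
dequeue(): [34, 10]
enqueue(29): [34, 10, 29]
dequeue(): [10, 29]
enqueue(76): [10, 29, 76]
dequeue(): [29, 76]
dequeue(): [76]
enqueue(16): [76, 16]
dequeue(): [16]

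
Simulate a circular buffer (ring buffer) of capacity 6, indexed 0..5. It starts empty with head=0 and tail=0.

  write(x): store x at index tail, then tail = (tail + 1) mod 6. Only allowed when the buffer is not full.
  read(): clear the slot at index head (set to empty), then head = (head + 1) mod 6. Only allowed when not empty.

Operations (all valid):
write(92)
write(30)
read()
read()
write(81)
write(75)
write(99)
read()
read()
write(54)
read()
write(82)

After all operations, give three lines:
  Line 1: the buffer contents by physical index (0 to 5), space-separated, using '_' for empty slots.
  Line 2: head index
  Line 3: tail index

Answer: 82 _ _ _ _ 54
5
1

Derivation:
write(92): buf=[92 _ _ _ _ _], head=0, tail=1, size=1
write(30): buf=[92 30 _ _ _ _], head=0, tail=2, size=2
read(): buf=[_ 30 _ _ _ _], head=1, tail=2, size=1
read(): buf=[_ _ _ _ _ _], head=2, tail=2, size=0
write(81): buf=[_ _ 81 _ _ _], head=2, tail=3, size=1
write(75): buf=[_ _ 81 75 _ _], head=2, tail=4, size=2
write(99): buf=[_ _ 81 75 99 _], head=2, tail=5, size=3
read(): buf=[_ _ _ 75 99 _], head=3, tail=5, size=2
read(): buf=[_ _ _ _ 99 _], head=4, tail=5, size=1
write(54): buf=[_ _ _ _ 99 54], head=4, tail=0, size=2
read(): buf=[_ _ _ _ _ 54], head=5, tail=0, size=1
write(82): buf=[82 _ _ _ _ 54], head=5, tail=1, size=2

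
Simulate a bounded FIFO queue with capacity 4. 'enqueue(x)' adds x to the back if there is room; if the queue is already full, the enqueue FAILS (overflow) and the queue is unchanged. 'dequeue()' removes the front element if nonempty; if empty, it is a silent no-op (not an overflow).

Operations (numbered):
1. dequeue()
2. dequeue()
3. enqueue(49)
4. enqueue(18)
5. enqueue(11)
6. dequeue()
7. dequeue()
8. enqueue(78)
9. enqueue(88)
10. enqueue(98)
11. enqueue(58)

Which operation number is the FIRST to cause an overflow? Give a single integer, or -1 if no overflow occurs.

1. dequeue(): empty, no-op, size=0
2. dequeue(): empty, no-op, size=0
3. enqueue(49): size=1
4. enqueue(18): size=2
5. enqueue(11): size=3
6. dequeue(): size=2
7. dequeue(): size=1
8. enqueue(78): size=2
9. enqueue(88): size=3
10. enqueue(98): size=4
11. enqueue(58): size=4=cap → OVERFLOW (fail)

Answer: 11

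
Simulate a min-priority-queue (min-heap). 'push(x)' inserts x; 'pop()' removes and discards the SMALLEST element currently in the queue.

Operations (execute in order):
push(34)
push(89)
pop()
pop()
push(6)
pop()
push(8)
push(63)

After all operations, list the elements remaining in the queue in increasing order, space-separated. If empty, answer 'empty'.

Answer: 8 63

Derivation:
push(34): heap contents = [34]
push(89): heap contents = [34, 89]
pop() → 34: heap contents = [89]
pop() → 89: heap contents = []
push(6): heap contents = [6]
pop() → 6: heap contents = []
push(8): heap contents = [8]
push(63): heap contents = [8, 63]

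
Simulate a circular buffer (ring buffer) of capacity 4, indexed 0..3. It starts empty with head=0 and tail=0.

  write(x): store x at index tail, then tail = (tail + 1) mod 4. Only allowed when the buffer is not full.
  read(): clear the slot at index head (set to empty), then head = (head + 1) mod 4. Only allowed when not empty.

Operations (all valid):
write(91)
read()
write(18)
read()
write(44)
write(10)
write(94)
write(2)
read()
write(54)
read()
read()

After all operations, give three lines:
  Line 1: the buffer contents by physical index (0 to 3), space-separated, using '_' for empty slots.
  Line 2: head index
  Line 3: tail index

write(91): buf=[91 _ _ _], head=0, tail=1, size=1
read(): buf=[_ _ _ _], head=1, tail=1, size=0
write(18): buf=[_ 18 _ _], head=1, tail=2, size=1
read(): buf=[_ _ _ _], head=2, tail=2, size=0
write(44): buf=[_ _ 44 _], head=2, tail=3, size=1
write(10): buf=[_ _ 44 10], head=2, tail=0, size=2
write(94): buf=[94 _ 44 10], head=2, tail=1, size=3
write(2): buf=[94 2 44 10], head=2, tail=2, size=4
read(): buf=[94 2 _ 10], head=3, tail=2, size=3
write(54): buf=[94 2 54 10], head=3, tail=3, size=4
read(): buf=[94 2 54 _], head=0, tail=3, size=3
read(): buf=[_ 2 54 _], head=1, tail=3, size=2

Answer: _ 2 54 _
1
3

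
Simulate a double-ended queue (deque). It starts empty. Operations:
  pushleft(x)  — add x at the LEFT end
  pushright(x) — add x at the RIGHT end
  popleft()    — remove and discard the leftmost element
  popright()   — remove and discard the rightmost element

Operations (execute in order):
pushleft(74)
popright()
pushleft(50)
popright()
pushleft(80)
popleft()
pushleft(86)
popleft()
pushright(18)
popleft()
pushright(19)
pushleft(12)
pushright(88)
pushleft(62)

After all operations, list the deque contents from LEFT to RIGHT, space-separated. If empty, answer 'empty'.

Answer: 62 12 19 88

Derivation:
pushleft(74): [74]
popright(): []
pushleft(50): [50]
popright(): []
pushleft(80): [80]
popleft(): []
pushleft(86): [86]
popleft(): []
pushright(18): [18]
popleft(): []
pushright(19): [19]
pushleft(12): [12, 19]
pushright(88): [12, 19, 88]
pushleft(62): [62, 12, 19, 88]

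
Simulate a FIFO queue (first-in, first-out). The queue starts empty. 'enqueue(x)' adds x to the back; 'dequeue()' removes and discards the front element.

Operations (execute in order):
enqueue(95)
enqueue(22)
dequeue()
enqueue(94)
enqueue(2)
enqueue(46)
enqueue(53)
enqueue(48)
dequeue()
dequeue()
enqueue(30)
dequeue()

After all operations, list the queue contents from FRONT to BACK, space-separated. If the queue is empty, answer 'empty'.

Answer: 46 53 48 30

Derivation:
enqueue(95): [95]
enqueue(22): [95, 22]
dequeue(): [22]
enqueue(94): [22, 94]
enqueue(2): [22, 94, 2]
enqueue(46): [22, 94, 2, 46]
enqueue(53): [22, 94, 2, 46, 53]
enqueue(48): [22, 94, 2, 46, 53, 48]
dequeue(): [94, 2, 46, 53, 48]
dequeue(): [2, 46, 53, 48]
enqueue(30): [2, 46, 53, 48, 30]
dequeue(): [46, 53, 48, 30]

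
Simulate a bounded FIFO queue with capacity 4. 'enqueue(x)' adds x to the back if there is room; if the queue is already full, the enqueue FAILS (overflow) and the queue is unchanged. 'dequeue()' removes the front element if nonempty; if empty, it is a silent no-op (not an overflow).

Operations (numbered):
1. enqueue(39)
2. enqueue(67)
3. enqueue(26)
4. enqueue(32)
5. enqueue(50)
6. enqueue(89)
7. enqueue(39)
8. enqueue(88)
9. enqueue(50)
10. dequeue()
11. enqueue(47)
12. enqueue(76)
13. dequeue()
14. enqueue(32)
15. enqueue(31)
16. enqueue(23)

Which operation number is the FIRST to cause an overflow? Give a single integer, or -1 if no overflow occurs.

Answer: 5

Derivation:
1. enqueue(39): size=1
2. enqueue(67): size=2
3. enqueue(26): size=3
4. enqueue(32): size=4
5. enqueue(50): size=4=cap → OVERFLOW (fail)
6. enqueue(89): size=4=cap → OVERFLOW (fail)
7. enqueue(39): size=4=cap → OVERFLOW (fail)
8. enqueue(88): size=4=cap → OVERFLOW (fail)
9. enqueue(50): size=4=cap → OVERFLOW (fail)
10. dequeue(): size=3
11. enqueue(47): size=4
12. enqueue(76): size=4=cap → OVERFLOW (fail)
13. dequeue(): size=3
14. enqueue(32): size=4
15. enqueue(31): size=4=cap → OVERFLOW (fail)
16. enqueue(23): size=4=cap → OVERFLOW (fail)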